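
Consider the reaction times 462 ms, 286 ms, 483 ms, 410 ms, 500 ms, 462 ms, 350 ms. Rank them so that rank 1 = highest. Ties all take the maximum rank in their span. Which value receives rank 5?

Sorted (descending): 500, 483, 462, 462, 410, 350, 286
The 2 values of 462 occupy positions 3–4 → each gets rank 4.
Rank 5 → value 410.

410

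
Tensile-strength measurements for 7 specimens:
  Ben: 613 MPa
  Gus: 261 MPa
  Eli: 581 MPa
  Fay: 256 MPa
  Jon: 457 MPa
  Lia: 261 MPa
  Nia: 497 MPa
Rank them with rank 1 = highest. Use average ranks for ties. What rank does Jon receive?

Sorted (descending): 613, 581, 497, 457, 261, 261, 256
The 2 values of 261 occupy positions 5–6 → average rank (5+6)/2 = 5.5.
Jon has value 457 MPa → rank 4.

4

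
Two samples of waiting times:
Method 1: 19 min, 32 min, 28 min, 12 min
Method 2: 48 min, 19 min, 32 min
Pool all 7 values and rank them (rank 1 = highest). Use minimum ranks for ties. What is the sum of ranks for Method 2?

Sorted (descending): 48, 32, 32, 28, 19, 19, 12
The 2 values of 32 occupy positions 2–3 → each gets rank 2.
The 2 values of 19 occupy positions 5–6 → each gets rank 5.
Method 2 values → pooled ranks: 48→1, 19→5, 32→2
Rank sum = 1 + 5 + 2 = 8

8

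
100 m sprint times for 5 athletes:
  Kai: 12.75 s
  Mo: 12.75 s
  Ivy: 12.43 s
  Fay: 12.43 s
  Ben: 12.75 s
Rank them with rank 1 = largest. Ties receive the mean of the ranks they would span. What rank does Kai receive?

Sorted (descending): 12.75, 12.75, 12.75, 12.43, 12.43
The 3 values of 12.75 occupy positions 1–3 → average rank 2.
The 2 values of 12.43 occupy positions 4–5 → average rank (4+5)/2 = 4.5.
Kai has value 12.75 s → rank 2.

2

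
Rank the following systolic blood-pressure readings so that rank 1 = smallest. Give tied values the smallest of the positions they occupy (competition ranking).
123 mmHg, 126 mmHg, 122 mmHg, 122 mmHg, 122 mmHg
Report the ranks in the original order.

4, 5, 1, 1, 1

Sorted (ascending): 122, 122, 122, 123, 126
The 3 values of 122 occupy positions 1–3 → each gets rank 1.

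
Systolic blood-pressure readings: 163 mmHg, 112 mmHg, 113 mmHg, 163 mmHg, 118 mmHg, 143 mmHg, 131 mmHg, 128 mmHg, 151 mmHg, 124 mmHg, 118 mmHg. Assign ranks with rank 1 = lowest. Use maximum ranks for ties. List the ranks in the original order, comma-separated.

Sorted (ascending): 112, 113, 118, 118, 124, 128, 131, 143, 151, 163, 163
The 2 values of 118 occupy positions 3–4 → each gets rank 4.
The 2 values of 163 occupy positions 10–11 → each gets rank 11.

11, 1, 2, 11, 4, 8, 7, 6, 9, 5, 4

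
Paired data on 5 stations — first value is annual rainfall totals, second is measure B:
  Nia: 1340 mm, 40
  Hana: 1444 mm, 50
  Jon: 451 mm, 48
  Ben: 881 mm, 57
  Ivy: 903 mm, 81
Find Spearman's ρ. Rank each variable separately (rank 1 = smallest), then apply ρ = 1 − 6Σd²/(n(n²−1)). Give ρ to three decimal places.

Ranks of variable 1: 4, 5, 1, 2, 3
Ranks of variable 2: 1, 3, 2, 4, 5
d = r₁ − r₂: 3, 2, -1, -2, -2
d²: 9, 4, 1, 4, 4; Σd² = 22
ρ = 1 − 6·22/(5·24) = 1 − 132/120 = -0.100

-0.100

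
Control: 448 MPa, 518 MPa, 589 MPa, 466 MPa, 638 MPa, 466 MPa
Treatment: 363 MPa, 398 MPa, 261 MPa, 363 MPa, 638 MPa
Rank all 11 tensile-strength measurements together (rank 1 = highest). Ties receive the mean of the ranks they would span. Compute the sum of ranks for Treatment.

Sorted (descending): 638, 638, 589, 518, 466, 466, 448, 398, 363, 363, 261
The 2 values of 638 occupy positions 1–2 → average rank (1+2)/2 = 1.5.
The 2 values of 466 occupy positions 5–6 → average rank (5+6)/2 = 5.5.
The 2 values of 363 occupy positions 9–10 → average rank (9+10)/2 = 9.5.
Treatment values → pooled ranks: 363→9.5, 398→8, 261→11, 363→9.5, 638→1.5
Rank sum = 9.5 + 8 + 11 + 9.5 + 1.5 = 39.5

39.5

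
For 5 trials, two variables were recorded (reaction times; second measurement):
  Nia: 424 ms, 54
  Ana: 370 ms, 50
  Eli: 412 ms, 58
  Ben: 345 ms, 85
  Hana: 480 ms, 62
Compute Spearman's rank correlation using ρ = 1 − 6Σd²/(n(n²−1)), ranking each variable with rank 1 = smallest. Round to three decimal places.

Ranks of variable 1: 4, 2, 3, 1, 5
Ranks of variable 2: 2, 1, 3, 5, 4
d = r₁ − r₂: 2, 1, 0, -4, 1
d²: 4, 1, 0, 16, 1; Σd² = 22
ρ = 1 − 6·22/(5·24) = 1 − 132/120 = -0.100

-0.100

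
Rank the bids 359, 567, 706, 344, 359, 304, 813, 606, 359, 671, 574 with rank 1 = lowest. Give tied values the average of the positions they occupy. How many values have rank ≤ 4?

5

Sorted (ascending): 304, 344, 359, 359, 359, 567, 574, 606, 671, 706, 813
The 3 values of 359 occupy positions 3–5 → average rank 4.
Ranks ≤ 4: {1, 2, 4, 4, 4} → 5 values.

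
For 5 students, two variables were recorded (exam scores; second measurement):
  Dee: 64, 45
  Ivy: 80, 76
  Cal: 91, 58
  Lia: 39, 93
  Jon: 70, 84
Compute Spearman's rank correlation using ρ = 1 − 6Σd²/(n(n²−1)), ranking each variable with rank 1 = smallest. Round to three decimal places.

Ranks of variable 1: 2, 4, 5, 1, 3
Ranks of variable 2: 1, 3, 2, 5, 4
d = r₁ − r₂: 1, 1, 3, -4, -1
d²: 1, 1, 9, 16, 1; Σd² = 28
ρ = 1 − 6·28/(5·24) = 1 − 168/120 = -0.400

-0.400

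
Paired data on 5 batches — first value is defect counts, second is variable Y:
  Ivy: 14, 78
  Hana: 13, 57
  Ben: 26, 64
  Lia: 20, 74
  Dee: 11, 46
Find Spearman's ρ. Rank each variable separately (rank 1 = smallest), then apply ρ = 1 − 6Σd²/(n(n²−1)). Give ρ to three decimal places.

0.600

Ranks of variable 1: 3, 2, 5, 4, 1
Ranks of variable 2: 5, 2, 3, 4, 1
d = r₁ − r₂: -2, 0, 2, 0, 0
d²: 4, 0, 4, 0, 0; Σd² = 8
ρ = 1 − 6·8/(5·24) = 1 − 48/120 = 0.600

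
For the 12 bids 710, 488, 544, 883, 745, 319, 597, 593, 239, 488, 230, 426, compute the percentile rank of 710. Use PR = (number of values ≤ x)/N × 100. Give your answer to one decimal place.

83.3

N = 12.
Strictly below 710: 9. Equal to 710: 1.
PR = 10/12 × 100 = 83.3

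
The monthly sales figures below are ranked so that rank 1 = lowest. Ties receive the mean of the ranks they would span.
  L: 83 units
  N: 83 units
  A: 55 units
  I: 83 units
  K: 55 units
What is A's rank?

1.5

Sorted (ascending): 55, 55, 83, 83, 83
The 2 values of 55 occupy positions 1–2 → average rank (1+2)/2 = 1.5.
The 3 values of 83 occupy positions 3–5 → average rank 4.
A has value 55 units → rank 1.5.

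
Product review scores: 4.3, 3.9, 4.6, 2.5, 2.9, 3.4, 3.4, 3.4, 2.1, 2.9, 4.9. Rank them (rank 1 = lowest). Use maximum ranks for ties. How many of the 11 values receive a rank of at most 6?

4

Sorted (ascending): 2.1, 2.5, 2.9, 2.9, 3.4, 3.4, 3.4, 3.9, 4.3, 4.6, 4.9
The 2 values of 2.9 occupy positions 3–4 → each gets rank 4.
The 3 values of 3.4 occupy positions 5–7 → each gets rank 7.
Ranks ≤ 6: {1, 2, 4, 4} → 4 values.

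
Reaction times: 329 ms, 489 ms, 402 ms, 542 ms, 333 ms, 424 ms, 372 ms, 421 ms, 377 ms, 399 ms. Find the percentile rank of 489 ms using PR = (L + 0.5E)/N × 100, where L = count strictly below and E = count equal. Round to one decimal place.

N = 10.
Strictly below 489: 8. Equal to 489: 1.
PR = (8 + 0.5·1)/10 × 100 = 85.0

85.0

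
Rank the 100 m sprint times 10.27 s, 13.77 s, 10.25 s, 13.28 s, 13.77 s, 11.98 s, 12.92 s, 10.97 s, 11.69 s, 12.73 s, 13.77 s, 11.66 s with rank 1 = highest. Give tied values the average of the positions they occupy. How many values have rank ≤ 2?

3

Sorted (descending): 13.77, 13.77, 13.77, 13.28, 12.92, 12.73, 11.98, 11.69, 11.66, 10.97, 10.27, 10.25
The 3 values of 13.77 occupy positions 1–3 → average rank 2.
Ranks ≤ 2: {2, 2, 2} → 3 values.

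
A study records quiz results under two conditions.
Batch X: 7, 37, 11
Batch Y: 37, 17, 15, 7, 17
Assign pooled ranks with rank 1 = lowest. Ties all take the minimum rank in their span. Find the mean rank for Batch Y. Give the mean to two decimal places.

4.40

Sorted (ascending): 7, 7, 11, 15, 17, 17, 37, 37
The 2 values of 7 occupy positions 1–2 → each gets rank 1.
The 2 values of 17 occupy positions 5–6 → each gets rank 5.
The 2 values of 37 occupy positions 7–8 → each gets rank 7.
Batch Y values → pooled ranks: 37→7, 17→5, 15→4, 7→1, 17→5
Mean rank = (7 + 5 + 4 + 1 + 5) / 5 = 4.40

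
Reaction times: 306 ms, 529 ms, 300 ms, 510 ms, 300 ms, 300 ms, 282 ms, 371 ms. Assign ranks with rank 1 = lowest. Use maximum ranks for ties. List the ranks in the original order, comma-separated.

5, 8, 4, 7, 4, 4, 1, 6

Sorted (ascending): 282, 300, 300, 300, 306, 371, 510, 529
The 3 values of 300 occupy positions 2–4 → each gets rank 4.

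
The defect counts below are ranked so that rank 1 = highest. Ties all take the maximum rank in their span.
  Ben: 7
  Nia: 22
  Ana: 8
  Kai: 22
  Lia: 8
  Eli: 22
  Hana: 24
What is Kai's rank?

Sorted (descending): 24, 22, 22, 22, 8, 8, 7
The 3 values of 22 occupy positions 2–4 → each gets rank 4.
The 2 values of 8 occupy positions 5–6 → each gets rank 6.
Kai has value 22 → rank 4.

4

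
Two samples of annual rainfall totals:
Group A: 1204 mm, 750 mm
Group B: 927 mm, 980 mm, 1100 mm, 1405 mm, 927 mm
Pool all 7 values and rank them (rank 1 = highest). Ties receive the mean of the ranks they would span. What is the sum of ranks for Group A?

Sorted (descending): 1405, 1204, 1100, 980, 927, 927, 750
The 2 values of 927 occupy positions 5–6 → average rank (5+6)/2 = 5.5.
Group A values → pooled ranks: 1204→2, 750→7
Rank sum = 2 + 7 = 9

9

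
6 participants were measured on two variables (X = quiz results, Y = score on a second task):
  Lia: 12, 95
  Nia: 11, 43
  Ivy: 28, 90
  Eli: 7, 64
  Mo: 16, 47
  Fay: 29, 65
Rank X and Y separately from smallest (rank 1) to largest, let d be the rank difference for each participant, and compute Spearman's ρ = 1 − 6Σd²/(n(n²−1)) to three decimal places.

Ranks of variable 1: 3, 2, 5, 1, 4, 6
Ranks of variable 2: 6, 1, 5, 3, 2, 4
d = r₁ − r₂: -3, 1, 0, -2, 2, 2
d²: 9, 1, 0, 4, 4, 4; Σd² = 22
ρ = 1 − 6·22/(6·35) = 1 − 132/210 = 0.371

0.371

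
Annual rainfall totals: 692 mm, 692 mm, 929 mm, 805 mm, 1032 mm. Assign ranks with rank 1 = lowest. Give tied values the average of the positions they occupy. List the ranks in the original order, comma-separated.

1.5, 1.5, 4, 3, 5

Sorted (ascending): 692, 692, 805, 929, 1032
The 2 values of 692 occupy positions 1–2 → average rank (1+2)/2 = 1.5.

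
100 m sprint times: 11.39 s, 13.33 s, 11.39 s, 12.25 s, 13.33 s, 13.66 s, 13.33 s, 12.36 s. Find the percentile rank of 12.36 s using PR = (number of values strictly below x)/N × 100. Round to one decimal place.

37.5

N = 8.
Strictly below 12.36: 3. Equal to 12.36: 1.
PR = 3/8 × 100 = 37.5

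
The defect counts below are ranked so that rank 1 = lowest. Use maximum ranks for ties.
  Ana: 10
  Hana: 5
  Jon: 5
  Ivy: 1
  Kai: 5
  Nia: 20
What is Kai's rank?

4

Sorted (ascending): 1, 5, 5, 5, 10, 20
The 3 values of 5 occupy positions 2–4 → each gets rank 4.
Kai has value 5 → rank 4.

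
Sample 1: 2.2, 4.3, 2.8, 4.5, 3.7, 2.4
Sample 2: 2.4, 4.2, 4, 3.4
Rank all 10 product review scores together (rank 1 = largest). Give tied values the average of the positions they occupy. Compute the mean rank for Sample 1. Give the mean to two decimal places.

Sorted (descending): 4.5, 4.3, 4.2, 4, 3.7, 3.4, 2.8, 2.4, 2.4, 2.2
The 2 values of 2.4 occupy positions 8–9 → average rank (8+9)/2 = 8.5.
Sample 1 values → pooled ranks: 2.2→10, 4.3→2, 2.8→7, 4.5→1, 3.7→5, 2.4→8.5
Mean rank = (10 + 2 + 7 + 1 + 5 + 8.5) / 6 = 5.58

5.58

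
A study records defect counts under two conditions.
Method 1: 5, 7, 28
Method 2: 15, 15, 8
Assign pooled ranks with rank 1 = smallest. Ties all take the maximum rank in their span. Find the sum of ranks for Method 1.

9

Sorted (ascending): 5, 7, 8, 15, 15, 28
The 2 values of 15 occupy positions 4–5 → each gets rank 5.
Method 1 values → pooled ranks: 5→1, 7→2, 28→6
Rank sum = 1 + 2 + 6 = 9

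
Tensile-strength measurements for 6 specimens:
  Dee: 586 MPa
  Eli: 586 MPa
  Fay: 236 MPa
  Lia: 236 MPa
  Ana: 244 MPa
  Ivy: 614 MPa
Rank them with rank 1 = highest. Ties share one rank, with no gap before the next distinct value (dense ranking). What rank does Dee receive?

Sorted (descending): 614, 586, 586, 244, 236, 236
The 2 values of 586 share dense rank 2.
The 2 values of 236 share dense rank 4.
Remaining distinct values take the next consecutive integers.
Dee has value 586 MPa → rank 2.

2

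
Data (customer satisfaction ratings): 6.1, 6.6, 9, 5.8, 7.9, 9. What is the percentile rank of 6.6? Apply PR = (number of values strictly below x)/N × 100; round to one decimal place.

N = 6.
Strictly below 6.6: 2. Equal to 6.6: 1.
PR = 2/6 × 100 = 33.3

33.3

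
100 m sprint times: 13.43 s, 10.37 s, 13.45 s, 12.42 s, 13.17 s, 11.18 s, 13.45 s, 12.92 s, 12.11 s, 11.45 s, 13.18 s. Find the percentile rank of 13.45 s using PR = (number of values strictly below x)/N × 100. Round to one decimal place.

N = 11.
Strictly below 13.45: 9. Equal to 13.45: 2.
PR = 9/11 × 100 = 81.8

81.8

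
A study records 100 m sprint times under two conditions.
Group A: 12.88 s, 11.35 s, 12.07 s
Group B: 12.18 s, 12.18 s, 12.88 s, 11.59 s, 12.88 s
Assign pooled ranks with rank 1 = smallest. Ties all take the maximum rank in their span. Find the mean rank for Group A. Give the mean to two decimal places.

4.00

Sorted (ascending): 11.35, 11.59, 12.07, 12.18, 12.18, 12.88, 12.88, 12.88
The 2 values of 12.18 occupy positions 4–5 → each gets rank 5.
The 3 values of 12.88 occupy positions 6–8 → each gets rank 8.
Group A values → pooled ranks: 12.88→8, 11.35→1, 12.07→3
Mean rank = (8 + 1 + 3) / 3 = 4.00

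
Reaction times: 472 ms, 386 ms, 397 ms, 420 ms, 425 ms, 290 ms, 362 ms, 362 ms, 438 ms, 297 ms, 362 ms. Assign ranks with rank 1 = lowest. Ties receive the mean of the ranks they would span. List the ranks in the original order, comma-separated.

Sorted (ascending): 290, 297, 362, 362, 362, 386, 397, 420, 425, 438, 472
The 3 values of 362 occupy positions 3–5 → average rank 4.

11, 6, 7, 8, 9, 1, 4, 4, 10, 2, 4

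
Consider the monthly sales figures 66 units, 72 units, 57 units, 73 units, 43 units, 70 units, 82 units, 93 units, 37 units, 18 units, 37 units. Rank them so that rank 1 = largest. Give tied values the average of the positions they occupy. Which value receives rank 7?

Sorted (descending): 93, 82, 73, 72, 70, 66, 57, 43, 37, 37, 18
The 2 values of 37 occupy positions 9–10 → average rank (9+10)/2 = 9.5.
Rank 7 → value 57.

57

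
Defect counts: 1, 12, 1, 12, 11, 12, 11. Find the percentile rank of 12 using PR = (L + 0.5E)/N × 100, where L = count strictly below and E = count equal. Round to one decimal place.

78.6

N = 7.
Strictly below 12: 4. Equal to 12: 3.
PR = (4 + 0.5·3)/7 × 100 = 78.6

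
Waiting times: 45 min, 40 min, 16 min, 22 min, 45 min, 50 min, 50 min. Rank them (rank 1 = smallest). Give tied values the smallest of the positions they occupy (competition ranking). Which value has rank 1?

16

Sorted (ascending): 16, 22, 40, 45, 45, 50, 50
The 2 values of 45 occupy positions 4–5 → each gets rank 4.
The 2 values of 50 occupy positions 6–7 → each gets rank 6.
Rank 1 → value 16.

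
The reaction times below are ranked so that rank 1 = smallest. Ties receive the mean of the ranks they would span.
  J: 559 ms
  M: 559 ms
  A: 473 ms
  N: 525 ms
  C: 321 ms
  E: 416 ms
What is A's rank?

3

Sorted (ascending): 321, 416, 473, 525, 559, 559
The 2 values of 559 occupy positions 5–6 → average rank (5+6)/2 = 5.5.
A has value 473 ms → rank 3.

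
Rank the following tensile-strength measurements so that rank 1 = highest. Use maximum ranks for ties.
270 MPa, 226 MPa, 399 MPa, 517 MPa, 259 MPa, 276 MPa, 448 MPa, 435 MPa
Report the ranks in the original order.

6, 8, 4, 1, 7, 5, 2, 3

Sorted (descending): 517, 448, 435, 399, 276, 270, 259, 226
No ties — each value takes its position as its rank.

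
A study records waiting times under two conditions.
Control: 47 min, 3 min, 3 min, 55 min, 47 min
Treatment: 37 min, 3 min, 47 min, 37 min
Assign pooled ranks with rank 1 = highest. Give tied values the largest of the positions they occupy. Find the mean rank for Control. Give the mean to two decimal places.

5.40

Sorted (descending): 55, 47, 47, 47, 37, 37, 3, 3, 3
The 3 values of 47 occupy positions 2–4 → each gets rank 4.
The 2 values of 37 occupy positions 5–6 → each gets rank 6.
The 3 values of 3 occupy positions 7–9 → each gets rank 9.
Control values → pooled ranks: 47→4, 3→9, 3→9, 55→1, 47→4
Mean rank = (4 + 9 + 9 + 1 + 4) / 5 = 5.40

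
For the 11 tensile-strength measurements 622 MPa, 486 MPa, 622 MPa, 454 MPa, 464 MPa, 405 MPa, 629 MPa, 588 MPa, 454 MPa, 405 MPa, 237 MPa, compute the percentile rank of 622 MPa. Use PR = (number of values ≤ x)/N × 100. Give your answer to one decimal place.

90.9

N = 11.
Strictly below 622: 8. Equal to 622: 2.
PR = 10/11 × 100 = 90.9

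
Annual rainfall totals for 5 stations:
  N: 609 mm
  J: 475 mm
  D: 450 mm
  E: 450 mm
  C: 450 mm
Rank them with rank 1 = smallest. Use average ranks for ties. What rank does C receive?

Sorted (ascending): 450, 450, 450, 475, 609
The 3 values of 450 occupy positions 1–3 → average rank 2.
C has value 450 mm → rank 2.

2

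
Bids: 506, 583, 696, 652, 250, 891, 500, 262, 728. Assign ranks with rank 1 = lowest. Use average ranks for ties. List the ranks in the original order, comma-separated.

Sorted (ascending): 250, 262, 500, 506, 583, 652, 696, 728, 891
No ties — each value takes its position as its rank.

4, 5, 7, 6, 1, 9, 3, 2, 8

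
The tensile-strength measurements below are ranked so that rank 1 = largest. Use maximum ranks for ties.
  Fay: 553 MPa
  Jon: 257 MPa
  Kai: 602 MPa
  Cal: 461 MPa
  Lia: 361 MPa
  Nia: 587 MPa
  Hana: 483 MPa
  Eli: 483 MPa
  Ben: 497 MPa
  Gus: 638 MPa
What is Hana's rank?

Sorted (descending): 638, 602, 587, 553, 497, 483, 483, 461, 361, 257
The 2 values of 483 occupy positions 6–7 → each gets rank 7.
Hana has value 483 MPa → rank 7.

7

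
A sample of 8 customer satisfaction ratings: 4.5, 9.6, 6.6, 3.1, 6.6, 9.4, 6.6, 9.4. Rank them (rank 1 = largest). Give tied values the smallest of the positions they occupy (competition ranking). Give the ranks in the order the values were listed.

7, 1, 4, 8, 4, 2, 4, 2

Sorted (descending): 9.6, 9.4, 9.4, 6.6, 6.6, 6.6, 4.5, 3.1
The 2 values of 9.4 occupy positions 2–3 → each gets rank 2.
The 3 values of 6.6 occupy positions 4–6 → each gets rank 4.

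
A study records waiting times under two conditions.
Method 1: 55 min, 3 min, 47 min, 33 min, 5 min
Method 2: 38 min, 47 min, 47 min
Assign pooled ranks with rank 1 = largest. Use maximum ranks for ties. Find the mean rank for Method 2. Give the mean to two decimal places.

Sorted (descending): 55, 47, 47, 47, 38, 33, 5, 3
The 3 values of 47 occupy positions 2–4 → each gets rank 4.
Method 2 values → pooled ranks: 38→5, 47→4, 47→4
Mean rank = (5 + 4 + 4) / 3 = 4.33

4.33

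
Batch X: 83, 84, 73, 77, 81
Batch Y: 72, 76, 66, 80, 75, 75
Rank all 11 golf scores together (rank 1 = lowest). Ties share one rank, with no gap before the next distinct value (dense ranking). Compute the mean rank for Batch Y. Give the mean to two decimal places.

Sorted (ascending): 66, 72, 73, 75, 75, 76, 77, 80, 81, 83, 84
The 2 values of 75 share dense rank 4.
Remaining distinct values take the next consecutive integers.
Batch Y values → pooled ranks: 72→2, 76→5, 66→1, 80→7, 75→4, 75→4
Mean rank = (2 + 5 + 1 + 7 + 4 + 4) / 6 = 3.83

3.83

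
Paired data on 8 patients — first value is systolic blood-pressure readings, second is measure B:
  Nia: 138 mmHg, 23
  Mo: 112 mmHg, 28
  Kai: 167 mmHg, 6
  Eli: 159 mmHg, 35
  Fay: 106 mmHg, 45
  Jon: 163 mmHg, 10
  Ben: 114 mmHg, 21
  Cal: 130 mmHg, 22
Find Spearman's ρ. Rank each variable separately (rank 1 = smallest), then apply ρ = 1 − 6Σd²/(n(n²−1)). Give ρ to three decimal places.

Ranks of variable 1: 5, 2, 8, 6, 1, 7, 3, 4
Ranks of variable 2: 5, 6, 1, 7, 8, 2, 3, 4
d = r₁ − r₂: 0, -4, 7, -1, -7, 5, 0, 0
d²: 0, 16, 49, 1, 49, 25, 0, 0; Σd² = 140
ρ = 1 − 6·140/(8·63) = 1 − 840/504 = -0.667

-0.667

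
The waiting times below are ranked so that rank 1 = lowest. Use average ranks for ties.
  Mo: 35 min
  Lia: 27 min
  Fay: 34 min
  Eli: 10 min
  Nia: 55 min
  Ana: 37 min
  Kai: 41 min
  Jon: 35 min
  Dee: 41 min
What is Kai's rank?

7.5

Sorted (ascending): 10, 27, 34, 35, 35, 37, 41, 41, 55
The 2 values of 35 occupy positions 4–5 → average rank (4+5)/2 = 4.5.
The 2 values of 41 occupy positions 7–8 → average rank (7+8)/2 = 7.5.
Kai has value 41 min → rank 7.5.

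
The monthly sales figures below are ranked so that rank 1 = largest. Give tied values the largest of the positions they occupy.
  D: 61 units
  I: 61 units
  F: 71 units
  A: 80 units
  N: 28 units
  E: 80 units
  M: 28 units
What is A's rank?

2

Sorted (descending): 80, 80, 71, 61, 61, 28, 28
The 2 values of 80 occupy positions 1–2 → each gets rank 2.
The 2 values of 61 occupy positions 4–5 → each gets rank 5.
The 2 values of 28 occupy positions 6–7 → each gets rank 7.
A has value 80 units → rank 2.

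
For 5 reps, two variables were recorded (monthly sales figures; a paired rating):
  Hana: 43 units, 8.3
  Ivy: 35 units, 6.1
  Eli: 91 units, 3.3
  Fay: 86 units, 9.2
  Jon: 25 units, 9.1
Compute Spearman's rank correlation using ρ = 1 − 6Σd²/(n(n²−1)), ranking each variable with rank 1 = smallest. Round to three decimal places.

Ranks of variable 1: 3, 2, 5, 4, 1
Ranks of variable 2: 3, 2, 1, 5, 4
d = r₁ − r₂: 0, 0, 4, -1, -3
d²: 0, 0, 16, 1, 9; Σd² = 26
ρ = 1 − 6·26/(5·24) = 1 − 156/120 = -0.300

-0.300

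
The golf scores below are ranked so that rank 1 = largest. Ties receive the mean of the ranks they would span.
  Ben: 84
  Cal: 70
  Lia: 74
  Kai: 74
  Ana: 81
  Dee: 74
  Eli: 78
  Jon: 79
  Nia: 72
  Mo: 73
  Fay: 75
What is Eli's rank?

4

Sorted (descending): 84, 81, 79, 78, 75, 74, 74, 74, 73, 72, 70
The 3 values of 74 occupy positions 6–8 → average rank 7.
Eli has value 78 → rank 4.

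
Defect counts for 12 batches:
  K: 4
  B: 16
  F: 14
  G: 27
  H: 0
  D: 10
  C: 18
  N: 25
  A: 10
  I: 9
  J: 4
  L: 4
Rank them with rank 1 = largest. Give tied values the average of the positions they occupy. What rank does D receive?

6.5

Sorted (descending): 27, 25, 18, 16, 14, 10, 10, 9, 4, 4, 4, 0
The 2 values of 10 occupy positions 6–7 → average rank (6+7)/2 = 6.5.
The 3 values of 4 occupy positions 9–11 → average rank 10.
D has value 10 → rank 6.5.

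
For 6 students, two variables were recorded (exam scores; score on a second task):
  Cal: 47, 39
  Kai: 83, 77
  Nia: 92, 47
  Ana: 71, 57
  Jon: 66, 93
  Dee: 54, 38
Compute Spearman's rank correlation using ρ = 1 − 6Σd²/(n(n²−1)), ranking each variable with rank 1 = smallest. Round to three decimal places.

Ranks of variable 1: 1, 5, 6, 4, 3, 2
Ranks of variable 2: 2, 5, 3, 4, 6, 1
d = r₁ − r₂: -1, 0, 3, 0, -3, 1
d²: 1, 0, 9, 0, 9, 1; Σd² = 20
ρ = 1 − 6·20/(6·35) = 1 − 120/210 = 0.429

0.429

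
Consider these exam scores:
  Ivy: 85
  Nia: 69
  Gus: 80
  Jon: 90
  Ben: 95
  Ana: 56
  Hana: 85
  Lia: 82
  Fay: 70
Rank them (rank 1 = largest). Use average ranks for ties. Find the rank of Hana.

Sorted (descending): 95, 90, 85, 85, 82, 80, 70, 69, 56
The 2 values of 85 occupy positions 3–4 → average rank (3+4)/2 = 3.5.
Hana has value 85 → rank 3.5.

3.5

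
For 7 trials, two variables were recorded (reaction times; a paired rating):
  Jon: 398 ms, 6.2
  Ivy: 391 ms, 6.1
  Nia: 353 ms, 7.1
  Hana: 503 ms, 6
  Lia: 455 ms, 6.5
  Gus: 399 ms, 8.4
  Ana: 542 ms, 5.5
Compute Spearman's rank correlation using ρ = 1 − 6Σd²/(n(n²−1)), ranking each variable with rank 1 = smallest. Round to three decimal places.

Ranks of variable 1: 3, 2, 1, 6, 5, 4, 7
Ranks of variable 2: 4, 3, 6, 2, 5, 7, 1
d = r₁ − r₂: -1, -1, -5, 4, 0, -3, 6
d²: 1, 1, 25, 16, 0, 9, 36; Σd² = 88
ρ = 1 − 6·88/(7·48) = 1 − 528/336 = -0.571

-0.571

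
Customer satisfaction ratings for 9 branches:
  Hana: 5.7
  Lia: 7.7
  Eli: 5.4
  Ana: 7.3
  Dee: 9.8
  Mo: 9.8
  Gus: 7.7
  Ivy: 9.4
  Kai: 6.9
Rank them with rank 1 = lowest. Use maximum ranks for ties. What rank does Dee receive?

Sorted (ascending): 5.4, 5.7, 6.9, 7.3, 7.7, 7.7, 9.4, 9.8, 9.8
The 2 values of 7.7 occupy positions 5–6 → each gets rank 6.
The 2 values of 9.8 occupy positions 8–9 → each gets rank 9.
Dee has value 9.8 → rank 9.

9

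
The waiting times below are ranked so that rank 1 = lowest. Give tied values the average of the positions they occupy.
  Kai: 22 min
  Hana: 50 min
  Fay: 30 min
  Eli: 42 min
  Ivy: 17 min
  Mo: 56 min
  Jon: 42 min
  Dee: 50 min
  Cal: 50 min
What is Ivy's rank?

1

Sorted (ascending): 17, 22, 30, 42, 42, 50, 50, 50, 56
The 2 values of 42 occupy positions 4–5 → average rank (4+5)/2 = 4.5.
The 3 values of 50 occupy positions 6–8 → average rank 7.
Ivy has value 17 min → rank 1.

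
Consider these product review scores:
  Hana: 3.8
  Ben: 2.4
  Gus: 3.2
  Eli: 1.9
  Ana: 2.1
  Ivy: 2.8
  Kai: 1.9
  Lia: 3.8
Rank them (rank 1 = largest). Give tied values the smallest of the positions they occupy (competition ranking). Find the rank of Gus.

3

Sorted (descending): 3.8, 3.8, 3.2, 2.8, 2.4, 2.1, 1.9, 1.9
The 2 values of 3.8 occupy positions 1–2 → each gets rank 1.
The 2 values of 1.9 occupy positions 7–8 → each gets rank 7.
Gus has value 3.2 → rank 3.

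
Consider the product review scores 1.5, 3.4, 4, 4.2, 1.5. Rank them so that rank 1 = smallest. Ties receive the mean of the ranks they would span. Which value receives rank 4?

4

Sorted (ascending): 1.5, 1.5, 3.4, 4, 4.2
The 2 values of 1.5 occupy positions 1–2 → average rank (1+2)/2 = 1.5.
Rank 4 → value 4.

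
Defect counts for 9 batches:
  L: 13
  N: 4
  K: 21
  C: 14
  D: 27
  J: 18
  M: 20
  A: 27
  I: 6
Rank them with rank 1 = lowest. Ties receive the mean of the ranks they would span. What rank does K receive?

Sorted (ascending): 4, 6, 13, 14, 18, 20, 21, 27, 27
The 2 values of 27 occupy positions 8–9 → average rank (8+9)/2 = 8.5.
K has value 21 → rank 7.

7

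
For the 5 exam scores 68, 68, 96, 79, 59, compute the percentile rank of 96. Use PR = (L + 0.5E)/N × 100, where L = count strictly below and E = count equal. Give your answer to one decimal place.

N = 5.
Strictly below 96: 4. Equal to 96: 1.
PR = (4 + 0.5·1)/5 × 100 = 90.0

90.0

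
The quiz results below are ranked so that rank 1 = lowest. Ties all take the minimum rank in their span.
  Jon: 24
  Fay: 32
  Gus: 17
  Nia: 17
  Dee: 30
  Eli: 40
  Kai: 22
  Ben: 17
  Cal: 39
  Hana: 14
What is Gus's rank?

Sorted (ascending): 14, 17, 17, 17, 22, 24, 30, 32, 39, 40
The 3 values of 17 occupy positions 2–4 → each gets rank 2.
Gus has value 17 → rank 2.

2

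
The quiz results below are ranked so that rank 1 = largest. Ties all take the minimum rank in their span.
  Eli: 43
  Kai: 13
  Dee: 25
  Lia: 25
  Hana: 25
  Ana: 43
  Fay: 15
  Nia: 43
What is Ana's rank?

Sorted (descending): 43, 43, 43, 25, 25, 25, 15, 13
The 3 values of 43 occupy positions 1–3 → each gets rank 1.
The 3 values of 25 occupy positions 4–6 → each gets rank 4.
Ana has value 43 → rank 1.

1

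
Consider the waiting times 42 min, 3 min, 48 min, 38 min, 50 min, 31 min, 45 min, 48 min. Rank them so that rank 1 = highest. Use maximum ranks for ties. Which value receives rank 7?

Sorted (descending): 50, 48, 48, 45, 42, 38, 31, 3
The 2 values of 48 occupy positions 2–3 → each gets rank 3.
Rank 7 → value 31.

31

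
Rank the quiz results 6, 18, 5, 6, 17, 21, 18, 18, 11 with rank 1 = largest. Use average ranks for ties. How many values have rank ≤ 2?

Sorted (descending): 21, 18, 18, 18, 17, 11, 6, 6, 5
The 3 values of 18 occupy positions 2–4 → average rank 3.
The 2 values of 6 occupy positions 7–8 → average rank (7+8)/2 = 7.5.
Ranks ≤ 2: {1} → 1 value.

1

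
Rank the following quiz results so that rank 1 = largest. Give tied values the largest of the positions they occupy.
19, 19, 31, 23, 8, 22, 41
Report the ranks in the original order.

Sorted (descending): 41, 31, 23, 22, 19, 19, 8
The 2 values of 19 occupy positions 5–6 → each gets rank 6.

6, 6, 2, 3, 7, 4, 1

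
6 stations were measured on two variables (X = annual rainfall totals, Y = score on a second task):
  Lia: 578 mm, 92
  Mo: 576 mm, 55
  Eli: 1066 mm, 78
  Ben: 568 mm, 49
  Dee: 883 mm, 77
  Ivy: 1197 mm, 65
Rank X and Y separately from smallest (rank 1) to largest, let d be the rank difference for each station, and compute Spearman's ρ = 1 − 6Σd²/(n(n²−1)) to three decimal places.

Ranks of variable 1: 3, 2, 5, 1, 4, 6
Ranks of variable 2: 6, 2, 5, 1, 4, 3
d = r₁ − r₂: -3, 0, 0, 0, 0, 3
d²: 9, 0, 0, 0, 0, 9; Σd² = 18
ρ = 1 − 6·18/(6·35) = 1 − 108/210 = 0.486

0.486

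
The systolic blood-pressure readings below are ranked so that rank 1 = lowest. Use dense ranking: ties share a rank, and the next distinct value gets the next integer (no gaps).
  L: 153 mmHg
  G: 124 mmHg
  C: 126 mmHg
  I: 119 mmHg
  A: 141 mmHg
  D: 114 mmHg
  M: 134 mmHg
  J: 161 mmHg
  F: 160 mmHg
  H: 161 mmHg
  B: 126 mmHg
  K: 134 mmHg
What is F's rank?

Sorted (ascending): 114, 119, 124, 126, 126, 134, 134, 141, 153, 160, 161, 161
The 2 values of 126 share dense rank 4.
The 2 values of 134 share dense rank 5.
The 2 values of 161 share dense rank 9.
Remaining distinct values take the next consecutive integers.
F has value 160 mmHg → rank 8.

8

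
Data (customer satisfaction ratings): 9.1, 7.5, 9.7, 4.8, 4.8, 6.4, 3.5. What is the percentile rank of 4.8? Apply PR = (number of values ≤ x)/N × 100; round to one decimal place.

N = 7.
Strictly below 4.8: 1. Equal to 4.8: 2.
PR = 3/7 × 100 = 42.9

42.9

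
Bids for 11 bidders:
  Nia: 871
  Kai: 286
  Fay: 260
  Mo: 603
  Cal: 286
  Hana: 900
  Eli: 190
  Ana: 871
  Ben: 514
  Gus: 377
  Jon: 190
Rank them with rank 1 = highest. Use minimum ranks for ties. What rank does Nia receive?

2

Sorted (descending): 900, 871, 871, 603, 514, 377, 286, 286, 260, 190, 190
The 2 values of 871 occupy positions 2–3 → each gets rank 2.
The 2 values of 286 occupy positions 7–8 → each gets rank 7.
The 2 values of 190 occupy positions 10–11 → each gets rank 10.
Nia has value 871 → rank 2.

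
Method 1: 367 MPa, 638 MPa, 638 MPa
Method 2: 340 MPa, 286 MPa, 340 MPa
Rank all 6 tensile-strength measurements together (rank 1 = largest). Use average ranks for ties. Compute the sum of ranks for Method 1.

6

Sorted (descending): 638, 638, 367, 340, 340, 286
The 2 values of 638 occupy positions 1–2 → average rank (1+2)/2 = 1.5.
The 2 values of 340 occupy positions 4–5 → average rank (4+5)/2 = 4.5.
Method 1 values → pooled ranks: 367→3, 638→1.5, 638→1.5
Rank sum = 3 + 1.5 + 1.5 = 6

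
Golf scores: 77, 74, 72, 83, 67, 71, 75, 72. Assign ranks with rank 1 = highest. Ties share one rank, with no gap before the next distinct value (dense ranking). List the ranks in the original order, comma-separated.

Sorted (descending): 83, 77, 75, 74, 72, 72, 71, 67
The 2 values of 72 share dense rank 5.
Remaining distinct values take the next consecutive integers.

2, 4, 5, 1, 7, 6, 3, 5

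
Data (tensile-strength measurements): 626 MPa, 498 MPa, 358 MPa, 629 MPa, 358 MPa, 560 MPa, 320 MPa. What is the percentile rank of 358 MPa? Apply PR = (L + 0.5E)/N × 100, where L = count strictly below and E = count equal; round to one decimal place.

N = 7.
Strictly below 358: 1. Equal to 358: 2.
PR = (1 + 0.5·2)/7 × 100 = 28.6

28.6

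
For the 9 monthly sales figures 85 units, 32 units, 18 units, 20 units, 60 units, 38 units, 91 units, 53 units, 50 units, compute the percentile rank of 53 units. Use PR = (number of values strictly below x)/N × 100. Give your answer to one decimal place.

55.6

N = 9.
Strictly below 53: 5. Equal to 53: 1.
PR = 5/9 × 100 = 55.6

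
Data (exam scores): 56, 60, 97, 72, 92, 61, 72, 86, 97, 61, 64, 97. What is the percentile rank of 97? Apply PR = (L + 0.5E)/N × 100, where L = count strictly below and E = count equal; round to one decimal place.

87.5

N = 12.
Strictly below 97: 9. Equal to 97: 3.
PR = (9 + 0.5·3)/12 × 100 = 87.5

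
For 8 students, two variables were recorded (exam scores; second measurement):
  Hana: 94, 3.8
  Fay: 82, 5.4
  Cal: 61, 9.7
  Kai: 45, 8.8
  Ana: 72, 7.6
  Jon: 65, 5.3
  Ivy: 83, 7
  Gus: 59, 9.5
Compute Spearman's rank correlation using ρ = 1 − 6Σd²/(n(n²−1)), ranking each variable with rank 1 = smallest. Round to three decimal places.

Ranks of variable 1: 8, 6, 3, 1, 5, 4, 7, 2
Ranks of variable 2: 1, 3, 8, 6, 5, 2, 4, 7
d = r₁ − r₂: 7, 3, -5, -5, 0, 2, 3, -5
d²: 49, 9, 25, 25, 0, 4, 9, 25; Σd² = 146
ρ = 1 − 6·146/(8·63) = 1 − 876/504 = -0.738

-0.738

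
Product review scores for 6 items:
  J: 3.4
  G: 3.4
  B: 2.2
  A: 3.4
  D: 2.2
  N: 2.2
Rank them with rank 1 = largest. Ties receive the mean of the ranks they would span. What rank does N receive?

5

Sorted (descending): 3.4, 3.4, 3.4, 2.2, 2.2, 2.2
The 3 values of 3.4 occupy positions 1–3 → average rank 2.
The 3 values of 2.2 occupy positions 4–6 → average rank 5.
N has value 2.2 → rank 5.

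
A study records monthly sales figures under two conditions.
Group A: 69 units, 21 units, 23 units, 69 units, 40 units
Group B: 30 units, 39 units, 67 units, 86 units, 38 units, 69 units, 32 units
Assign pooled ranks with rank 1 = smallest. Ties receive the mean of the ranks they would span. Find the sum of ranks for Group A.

30

Sorted (ascending): 21, 23, 30, 32, 38, 39, 40, 67, 69, 69, 69, 86
The 3 values of 69 occupy positions 9–11 → average rank 10.
Group A values → pooled ranks: 69→10, 21→1, 23→2, 69→10, 40→7
Rank sum = 10 + 1 + 2 + 10 + 7 = 30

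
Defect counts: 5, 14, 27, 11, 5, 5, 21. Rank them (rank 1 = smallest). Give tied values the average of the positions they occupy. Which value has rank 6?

Sorted (ascending): 5, 5, 5, 11, 14, 21, 27
The 3 values of 5 occupy positions 1–3 → average rank 2.
Rank 6 → value 21.

21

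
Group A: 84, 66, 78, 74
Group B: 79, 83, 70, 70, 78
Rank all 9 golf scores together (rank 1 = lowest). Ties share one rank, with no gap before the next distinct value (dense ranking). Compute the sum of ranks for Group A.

Sorted (ascending): 66, 70, 70, 74, 78, 78, 79, 83, 84
The 2 values of 70 share dense rank 2.
The 2 values of 78 share dense rank 4.
Remaining distinct values take the next consecutive integers.
Group A values → pooled ranks: 84→7, 66→1, 78→4, 74→3
Rank sum = 7 + 1 + 4 + 3 = 15

15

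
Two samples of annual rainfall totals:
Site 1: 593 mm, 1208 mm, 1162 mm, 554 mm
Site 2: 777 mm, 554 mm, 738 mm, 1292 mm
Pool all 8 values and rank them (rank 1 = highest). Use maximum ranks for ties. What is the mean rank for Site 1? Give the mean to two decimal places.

Sorted (descending): 1292, 1208, 1162, 777, 738, 593, 554, 554
The 2 values of 554 occupy positions 7–8 → each gets rank 8.
Site 1 values → pooled ranks: 593→6, 1208→2, 1162→3, 554→8
Mean rank = (6 + 2 + 3 + 8) / 4 = 4.75

4.75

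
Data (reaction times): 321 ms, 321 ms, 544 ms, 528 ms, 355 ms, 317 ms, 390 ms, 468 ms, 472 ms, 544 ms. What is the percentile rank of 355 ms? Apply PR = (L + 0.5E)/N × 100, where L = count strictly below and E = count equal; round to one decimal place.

35.0

N = 10.
Strictly below 355: 3. Equal to 355: 1.
PR = (3 + 0.5·1)/10 × 100 = 35.0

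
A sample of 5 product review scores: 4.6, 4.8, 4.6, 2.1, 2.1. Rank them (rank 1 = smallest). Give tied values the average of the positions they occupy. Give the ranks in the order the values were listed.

3.5, 5, 3.5, 1.5, 1.5

Sorted (ascending): 2.1, 2.1, 4.6, 4.6, 4.8
The 2 values of 2.1 occupy positions 1–2 → average rank (1+2)/2 = 1.5.
The 2 values of 4.6 occupy positions 3–4 → average rank (3+4)/2 = 3.5.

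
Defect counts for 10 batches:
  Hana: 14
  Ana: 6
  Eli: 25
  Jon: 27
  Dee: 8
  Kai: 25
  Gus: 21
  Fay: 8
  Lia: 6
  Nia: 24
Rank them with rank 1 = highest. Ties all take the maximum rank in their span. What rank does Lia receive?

Sorted (descending): 27, 25, 25, 24, 21, 14, 8, 8, 6, 6
The 2 values of 25 occupy positions 2–3 → each gets rank 3.
The 2 values of 8 occupy positions 7–8 → each gets rank 8.
The 2 values of 6 occupy positions 9–10 → each gets rank 10.
Lia has value 6 → rank 10.

10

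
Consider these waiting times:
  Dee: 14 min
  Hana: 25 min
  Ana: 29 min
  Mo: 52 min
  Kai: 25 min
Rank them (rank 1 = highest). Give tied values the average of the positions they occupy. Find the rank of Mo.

1

Sorted (descending): 52, 29, 25, 25, 14
The 2 values of 25 occupy positions 3–4 → average rank (3+4)/2 = 3.5.
Mo has value 52 min → rank 1.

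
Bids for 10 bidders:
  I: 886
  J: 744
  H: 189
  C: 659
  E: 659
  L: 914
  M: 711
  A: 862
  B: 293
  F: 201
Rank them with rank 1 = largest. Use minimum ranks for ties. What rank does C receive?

6

Sorted (descending): 914, 886, 862, 744, 711, 659, 659, 293, 201, 189
The 2 values of 659 occupy positions 6–7 → each gets rank 6.
C has value 659 → rank 6.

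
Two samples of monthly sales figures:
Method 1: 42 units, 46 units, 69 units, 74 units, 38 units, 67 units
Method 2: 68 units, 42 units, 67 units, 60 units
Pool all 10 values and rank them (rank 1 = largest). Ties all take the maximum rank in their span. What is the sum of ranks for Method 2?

23

Sorted (descending): 74, 69, 68, 67, 67, 60, 46, 42, 42, 38
The 2 values of 67 occupy positions 4–5 → each gets rank 5.
The 2 values of 42 occupy positions 8–9 → each gets rank 9.
Method 2 values → pooled ranks: 68→3, 42→9, 67→5, 60→6
Rank sum = 3 + 9 + 5 + 6 = 23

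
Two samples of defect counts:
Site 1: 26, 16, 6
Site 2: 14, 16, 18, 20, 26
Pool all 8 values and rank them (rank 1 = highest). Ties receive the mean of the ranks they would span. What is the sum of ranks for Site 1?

15

Sorted (descending): 26, 26, 20, 18, 16, 16, 14, 6
The 2 values of 26 occupy positions 1–2 → average rank (1+2)/2 = 1.5.
The 2 values of 16 occupy positions 5–6 → average rank (5+6)/2 = 5.5.
Site 1 values → pooled ranks: 26→1.5, 16→5.5, 6→8
Rank sum = 1.5 + 5.5 + 8 = 15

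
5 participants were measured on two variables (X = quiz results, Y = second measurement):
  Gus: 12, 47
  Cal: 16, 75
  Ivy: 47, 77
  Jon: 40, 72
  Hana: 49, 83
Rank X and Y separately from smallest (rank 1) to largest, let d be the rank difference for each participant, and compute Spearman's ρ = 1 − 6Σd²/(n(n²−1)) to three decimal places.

0.900

Ranks of variable 1: 1, 2, 4, 3, 5
Ranks of variable 2: 1, 3, 4, 2, 5
d = r₁ − r₂: 0, -1, 0, 1, 0
d²: 0, 1, 0, 1, 0; Σd² = 2
ρ = 1 − 6·2/(5·24) = 1 − 12/120 = 0.900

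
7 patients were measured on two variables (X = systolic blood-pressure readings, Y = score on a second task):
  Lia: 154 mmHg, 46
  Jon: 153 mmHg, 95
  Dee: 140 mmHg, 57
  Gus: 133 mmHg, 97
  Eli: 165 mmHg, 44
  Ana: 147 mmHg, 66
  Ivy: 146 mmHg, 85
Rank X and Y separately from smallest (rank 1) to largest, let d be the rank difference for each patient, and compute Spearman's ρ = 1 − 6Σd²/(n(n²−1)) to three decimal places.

Ranks of variable 1: 6, 5, 2, 1, 7, 4, 3
Ranks of variable 2: 2, 6, 3, 7, 1, 4, 5
d = r₁ − r₂: 4, -1, -1, -6, 6, 0, -2
d²: 16, 1, 1, 36, 36, 0, 4; Σd² = 94
ρ = 1 − 6·94/(7·48) = 1 − 564/336 = -0.679

-0.679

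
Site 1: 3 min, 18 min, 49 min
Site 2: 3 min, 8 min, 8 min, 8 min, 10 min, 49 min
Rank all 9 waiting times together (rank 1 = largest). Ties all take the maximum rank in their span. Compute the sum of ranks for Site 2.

36

Sorted (descending): 49, 49, 18, 10, 8, 8, 8, 3, 3
The 2 values of 49 occupy positions 1–2 → each gets rank 2.
The 3 values of 8 occupy positions 5–7 → each gets rank 7.
The 2 values of 3 occupy positions 8–9 → each gets rank 9.
Site 2 values → pooled ranks: 3→9, 8→7, 8→7, 8→7, 10→4, 49→2
Rank sum = 9 + 7 + 7 + 7 + 4 + 2 = 36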